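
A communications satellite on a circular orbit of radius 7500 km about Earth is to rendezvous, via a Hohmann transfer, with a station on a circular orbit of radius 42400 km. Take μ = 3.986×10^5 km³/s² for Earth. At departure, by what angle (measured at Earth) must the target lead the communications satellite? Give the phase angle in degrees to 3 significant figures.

Semi-major axis of the transfer orbit: a_t = (7500 + 42400)/2 = 24950 km.
The half-period of the transfer ellipse is t = π√(a_t³/μ) = 19610 s.
Target angular speed ω₂ = √(μ/r₂³) = 7.2314×10^-5 rad/s.
Angle swept by the target during transfer: ω₂·t = 1.4181 rad = 81.251°.
The communications satellite traverses 180° on the transfer ellipse, so the target must lead by 180° − 81.251° = 98.7°.

φ = 98.7°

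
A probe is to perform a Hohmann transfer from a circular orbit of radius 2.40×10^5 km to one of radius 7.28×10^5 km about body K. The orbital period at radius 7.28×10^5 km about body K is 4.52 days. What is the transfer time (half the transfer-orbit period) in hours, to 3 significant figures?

t = 29.4 hours

From Kepler's third law T² = 4π²r³/μ at r = 7.28×10^5 km, T = 4.52 days = 4.52 × 86400 s = 3.90528×10^5 s: μ = 4π²r³/T² = 9.98733×10^7 km³/s².
Transfer-ellipse semi-major axis a_t = (r₁ + r₂)/2 = (2.400×10^5 + 7.280×10^5)/2 = 4.840×10^5 km.
By Kepler's third law the transfer-orbit period is T = 2π√(a_t³/μ), so t = T/2 = 1.059×10^5 s.
Converting: 1.059×10^5 s ÷ 3600 s/hour = 29.4 hours.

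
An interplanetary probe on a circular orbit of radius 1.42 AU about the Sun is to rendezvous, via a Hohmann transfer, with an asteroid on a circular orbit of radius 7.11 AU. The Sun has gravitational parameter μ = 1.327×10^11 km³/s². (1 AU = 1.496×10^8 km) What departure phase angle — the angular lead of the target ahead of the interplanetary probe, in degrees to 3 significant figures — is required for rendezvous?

φ = 96.4°

In km: r₁ = 1.42 × 1.496×10^8 = 2.12432×10^8 km; r₂ = 7.11 × 1.496×10^8 = 1.063656×10^9 km.
Semi-major axis of the transfer orbit: a_t = (2.12432×10^8 + 1.063656×10^9)/2 = 6.38044×10^8 km.
Transfer time t = π√(a_t³/μ) = 1.38992×10^8 s.
Target angular speed ω₂ = √(μ/r₂³) = 1.05011×10^-8 rad/s.
Angle swept by the target during transfer: ω₂·t = 1.4596 rad = 83.63°.
Arrival is 180° from departure on the ellipse, so φ = 180° − 83.63° = 96.4°.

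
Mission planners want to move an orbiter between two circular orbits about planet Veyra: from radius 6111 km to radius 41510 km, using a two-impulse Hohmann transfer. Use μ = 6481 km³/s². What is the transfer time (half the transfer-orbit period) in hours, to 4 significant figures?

t = 39.83 hours

Semi-major axis of the transfer orbit: a_t = (6111 + 41510)/2 = 23810.5 km.
By Kepler's third law the transfer-orbit period is T = 2π√(a_t³/μ), so t = T/2 = 1.434×10^5 s.
Converting: 1.434×10^5 s ÷ 3600 s/hour = 39.83 hours.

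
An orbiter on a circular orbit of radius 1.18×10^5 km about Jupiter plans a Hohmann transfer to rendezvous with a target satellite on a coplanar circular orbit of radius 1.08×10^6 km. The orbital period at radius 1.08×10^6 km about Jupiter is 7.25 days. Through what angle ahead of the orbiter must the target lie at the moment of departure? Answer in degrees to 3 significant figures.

From Kepler's third law T² = 4π²r³/μ at r = 1.08×10^6 km, T = 7.25 days = 7.25 × 86400 s = 6.264×10^5 s: μ = 4π²r³/T² = 1.26744×10^8 km³/s².
The Hohmann ellipse has a_t = (r₁ + r₂)/2 = 5.990×10^5 km.
Transfer time t = π√(a_t³/μ) = 1.29368×10^5 s.
The target's mean motion on its circular orbit is ω₂ = √(μ/r₂³) = 1.00306×10^-5 rad/s.
Angle swept by the target during transfer: ω₂·t = 1.2976 rad = 74.35°.
Arrival is 180° from departure on the ellipse, so φ = 180° − 74.35° = 106°.

φ = 106°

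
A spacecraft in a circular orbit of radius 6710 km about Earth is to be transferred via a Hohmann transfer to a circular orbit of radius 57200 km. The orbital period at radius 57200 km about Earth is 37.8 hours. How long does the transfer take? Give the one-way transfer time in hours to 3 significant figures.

From Kepler's third law T² = 4π²r³/μ at r = 57200 km, T = 37.8 hours = 37.8 × 3600 s = 1.3608×10^5 s: μ = 4π²r³/T² = 3.98987×10^5 km³/s².
Transfer-ellipse semi-major axis a_t = (r₁ + r₂)/2 = (6710 + 57200)/2 = 31955 km.
Transfer time t = π√(a_t³/μ) = π√((31955)³ / 3.98987×10^5) = 28410 s.
Converting: 28410 s ÷ 3600 s/hour = 7.89 hours.

t = 7.89 hours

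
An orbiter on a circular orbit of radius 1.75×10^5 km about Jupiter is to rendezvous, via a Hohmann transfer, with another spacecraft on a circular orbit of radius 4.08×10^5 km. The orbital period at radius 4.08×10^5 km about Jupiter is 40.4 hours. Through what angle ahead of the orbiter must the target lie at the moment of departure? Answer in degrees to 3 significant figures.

φ = 71.3°

From Kepler's third law T² = 4π²r³/μ at r = 4.08×10^5 km, T = 40.4 hours = 40.4 × 3600 s = 1.4544×10^5 s: μ = 4π²r³/T² = 1.26757×10^8 km³/s².
Transfer-ellipse semi-major axis a_t = (r₁ + r₂)/2 = (1.750×10^5 + 4.080×10^5)/2 = 2.915×10^5 km.
Transfer time t = π√(a_t³/μ) = 43920 s.
The target's mean motion on its circular orbit is ω₂ = √(μ/r₂³) = 4.320×10^-5 rad/s.
Angle swept by the target during transfer: ω₂·t = 1.897 rad = 108.7°.
The orbiter traverses 180° on the transfer ellipse, so the target must lead by 180° − 108.7° = 71.3°.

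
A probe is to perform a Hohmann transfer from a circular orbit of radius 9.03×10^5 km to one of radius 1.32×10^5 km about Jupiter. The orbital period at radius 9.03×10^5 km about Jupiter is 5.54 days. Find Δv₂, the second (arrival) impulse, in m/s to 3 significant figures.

Δv₂ = 9950 m/s

From Kepler's third law T² = 4π²r³/μ at r = 9.03×10^5 km, T = 5.54 days = 5.54 × 86400 s = 4.78656×10^5 s: μ = 4π²r³/T² = 1.26875×10^8 km³/s².
Semi-major axis of the transfer orbit: a_t = (9.030×10^5 + 1.320×10^5)/2 = 5.175×10^5 km.
On the circular orbit at r = 1.320×10^5 km, v_c = √(μ/r) = 31.0028 km/s.
Vis-viva on the transfer ellipse at r = 1.320×10^5 km gives v_t = √[μ(2/r − 1/a_t)] = 40.9534 km/s.
Δv₂ = |v_t − v_c| = |40.9534 − 31.0028| = 9.951 km/s.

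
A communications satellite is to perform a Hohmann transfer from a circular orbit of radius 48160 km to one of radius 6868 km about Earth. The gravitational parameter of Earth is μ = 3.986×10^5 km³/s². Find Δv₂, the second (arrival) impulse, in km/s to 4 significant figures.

The Hohmann ellipse has a_t = (r₁ + r₂)/2 = 27514 km.
Circular speed at r = 6868 km: v_c = √(μ/r) = 7.6182 km/s.
Transfer-orbit speed at the same r (vis-viva, a = a_t): v_t = √[μ(2/r − 1/a_t)] = 10.079 km/s.
Δv₂ = |v_t − v_c| = |10.079 − 7.6182| = 2.461 km/s.

Δv₂ = 2.461 km/s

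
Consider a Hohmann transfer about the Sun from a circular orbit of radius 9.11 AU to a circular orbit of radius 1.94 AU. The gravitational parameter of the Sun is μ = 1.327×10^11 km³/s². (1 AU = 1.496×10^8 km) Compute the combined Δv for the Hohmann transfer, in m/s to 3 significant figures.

Δv = 10100 m/s

In km: r₁ = 9.11 × 1.496×10^8 = 1.362856×10^9 km; r₂ = 1.94 × 1.496×10^8 = 2.90224×10^8 km.
The Hohmann ellipse has a_t = (r₁ + r₂)/2 = 8.2654×10^8 km.
Circular speed at r₁: v₁ = √(μ/r₁) = √(1.327×10^11/1.362856×10^9) = 9.8676 km/s.
Transfer-orbit speed at r₁ (vis-viva equation): v_a = √[μ(2/r₁ − 1/a_t)] = 5.8472 km/s.
First burn Δv₁ = |v_a − v₁| = 4.0204 km/s.
At r₂, v₂ = √(μ/r₂) = 21.38301 km/s.
Transfer-orbit speed at r₂: v_p = √[μ(2/r₂ − 1/a_t)] = 27.45755 km/s.
Second burn Δv₂ = |v₂ − v_p| = 6.0745 km/s.
Δv = Δv₁ + Δv₂ = 4.0204 + 6.0745 = 10.09 km/s.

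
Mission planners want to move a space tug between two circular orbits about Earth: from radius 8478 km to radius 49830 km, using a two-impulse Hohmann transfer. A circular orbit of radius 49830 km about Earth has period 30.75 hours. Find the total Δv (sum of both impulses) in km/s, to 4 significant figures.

From Kepler's third law T² = 4π²r³/μ at r = 49830 km, T = 30.75 hours = 30.75 × 3600 s = 1.107×10^5 s: μ = 4π²r³/T² = 3.98600×10^5 km³/s².
The Hohmann ellipse has a_t = (r₁ + r₂)/2 = 29154 km.
At r₁ the circular-orbit speed is v₁ = √(μ/r₁) = 6.85681 km/s.
On the transfer ellipse at r₁, v² = μ(2/r − 1/a) gives v_p = √[μ(2/r₁ − 1/a_t)] = 8.96434 km/s.
First burn Δv₁ = |v_p − v₁| = 2.108 km/s.
At r₂, v₂ = √(μ/r₂) = 2.828 km/s.
Transfer-orbit speed at r₂: v_a = √[μ(2/r₂ − 1/a_t)] = 1.525 km/s.
Second burn Δv₂ = |v₂ − v_a| = 1.303 km/s.
Δv = Δv₁ + Δv₂ = 2.108 + 1.303 = 3.411 km/s.

Δv = 3.411 km/s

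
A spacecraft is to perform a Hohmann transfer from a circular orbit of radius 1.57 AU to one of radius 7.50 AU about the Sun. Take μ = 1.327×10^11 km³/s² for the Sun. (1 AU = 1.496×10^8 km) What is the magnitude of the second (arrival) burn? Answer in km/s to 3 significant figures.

In km: r₁ = 1.57 × 1.496×10^8 = 2.34872×10^8 km; r₂ = 7.50 × 1.496×10^8 = 1.122×10^9 km.
Transfer-ellipse semi-major axis a_t = (r₁ + r₂)/2 = (2.34872×10^8 + 1.122×10^9)/2 = 6.78436×10^8 km.
On the circular orbit at r = 1.122×10^9 km, v_c = √(μ/r) = 10.875 km/s.
Transfer-orbit speed at the same r (vis-viva, a = a_t): v_t = √[μ(2/r − 1/a_t)] = 6.3988 km/s.
Δv₂ = |v_t − v_c| = |6.3988 − 10.875| = 4.476 km/s.

Δv₂ = 4.48 km/s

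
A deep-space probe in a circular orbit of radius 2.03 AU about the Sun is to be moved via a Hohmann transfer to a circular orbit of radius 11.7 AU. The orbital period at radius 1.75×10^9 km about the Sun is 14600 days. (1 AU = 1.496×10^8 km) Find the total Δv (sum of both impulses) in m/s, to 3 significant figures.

Δv = 10400 m/s

From Kepler's third law T² = 4π²r³/μ at r = 1.75×10^9 km, T = 14600 days = 14600 × 86400 s = 1.26144×10^9 s: μ = 4π²r³/T² = 1.32966×10^11 km³/s².
In km: r₁ = 2.03 × 1.496×10^8 = 3.03688×10^8 km; r₂ = 11.7 × 1.496×10^8 = 1.75032×10^9 km.
Transfer-ellipse semi-major axis a_t = (r₁ + r₂)/2 = (3.03688×10^8 + 1.75032×10^9)/2 = 1.027004×10^9 km.
Circular speed at r₁: v₁ = √(μ/r₁) = √(1.32966×10^11/3.03688×10^8) = 20.925 km/s.
Transfer-orbit speed at r₁ (v² = μ(2/r − 1/a)): v_p = √[μ(2/r₁ − 1/a_t)] = 27.317 km/s.
First burn Δv₁ = |v_p − v₁| = 6.392 km/s.
Circular speed at r₂: v₂ = √(μ/r₂) = 8.716 km/s.
Transfer-orbit speed at r₂: v_a = √[μ(2/r₂ − 1/a_t)] = 4.740 km/s.
Second burn Δv₂ = |v₂ − v_a| = 3.976 km/s.
Total Δv = Δv₁ + Δv₂ = 10.37 km/s.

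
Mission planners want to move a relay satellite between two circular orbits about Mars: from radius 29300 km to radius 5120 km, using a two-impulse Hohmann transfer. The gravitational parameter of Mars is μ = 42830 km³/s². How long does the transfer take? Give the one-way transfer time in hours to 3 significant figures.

The Hohmann ellipse has a_t = (r₁ + r₂)/2 = 17210 km.
Transfer time t = π√(a_t³/μ) = π√((17210)³ / 42830) = 34270 s.
Converting: 34270 s ÷ 3600 s/hour = 9.52 hours.

t = 9.52 hours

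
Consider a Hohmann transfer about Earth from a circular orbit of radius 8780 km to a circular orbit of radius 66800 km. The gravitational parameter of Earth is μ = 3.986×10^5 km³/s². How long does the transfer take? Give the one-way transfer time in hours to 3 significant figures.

t = 10.2 hours

Transfer-ellipse semi-major axis a_t = (r₁ + r₂)/2 = (8780 + 66800)/2 = 37790 km.
Half the transfer-orbit period gives t = π√(a_t³/μ) = 36550 s.
Converting: 36550 s ÷ 3600 s/hour = 10.2 hours.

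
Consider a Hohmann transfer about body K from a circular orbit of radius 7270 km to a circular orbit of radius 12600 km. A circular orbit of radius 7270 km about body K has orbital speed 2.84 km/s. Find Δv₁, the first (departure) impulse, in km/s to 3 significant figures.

Δv₁ = 0.358 km/s

From the circular-orbit relation v² = μ/r at r = 7270 km: μ = v²r = (2.84)² × 7270 = 58636.9 km³/s².
Transfer-ellipse semi-major axis a_t = (r₁ + r₂)/2 = (7270 + 12600)/2 = 9935 km.
Circular speed at r = 7270 km: v_c = √(μ/r) = 2.8400 km/s.
Vis-viva on the transfer ellipse at r = 7270 km gives v_t = √[μ(2/r − 1/a_t)] = 3.1983 km/s.
Δv₁ = |v_t − v_c| = |3.1983 − 2.8400| = 0.3583 km/s.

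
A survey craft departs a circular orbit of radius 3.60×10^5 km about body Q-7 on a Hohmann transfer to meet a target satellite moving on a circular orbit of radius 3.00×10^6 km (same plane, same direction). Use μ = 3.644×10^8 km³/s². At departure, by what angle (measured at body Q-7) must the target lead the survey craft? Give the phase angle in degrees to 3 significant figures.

Transfer-ellipse semi-major axis a_t = (r₁ + r₂)/2 = (3.600×10^5 + 3.000×10^6)/2 = 1.680×10^6 km.
Transfer time t = π√(a_t³/μ) = 3.5836×10^5 s.
Target angular speed ω₂ = √(μ/r₂³) = 3.6737×10^-6 rad/s.
Angle swept by the target during transfer: ω₂·t = 1.3165 rad = 75.43°.
Arrival is 180° from departure on the ellipse, so φ = 180° − 75.43° = 105°.

φ = 105°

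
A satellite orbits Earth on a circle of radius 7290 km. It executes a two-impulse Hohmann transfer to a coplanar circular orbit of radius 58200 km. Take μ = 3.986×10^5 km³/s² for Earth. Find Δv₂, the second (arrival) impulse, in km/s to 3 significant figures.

Δv₂ = 1.38 km/s

Transfer-ellipse semi-major axis a_t = (r₁ + r₂)/2 = (7290 + 58200)/2 = 32745 km.
Circular speed at r = 58200 km: v_c = √(μ/r) = 2.617 km/s.
Transfer-orbit speed at the same r (vis-viva, a = a_t): v_t = √[μ(2/r − 1/a_t)] = 1.235 km/s.
Δv₂ = |v_t − v_c| = |1.235 − 2.617| = 1.382 km/s.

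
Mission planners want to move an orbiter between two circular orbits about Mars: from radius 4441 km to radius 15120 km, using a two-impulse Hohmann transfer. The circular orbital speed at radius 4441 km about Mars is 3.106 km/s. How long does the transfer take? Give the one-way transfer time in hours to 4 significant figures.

t = 4.078 hours

From the circular-orbit relation v² = μ/r at r = 4441 km: μ = v²r = (3.106)² × 4441 = 42843.4 km³/s².
The Hohmann ellipse has a_t = (r₁ + r₂)/2 = 9780.5 km.
Half the transfer-orbit period gives t = π√(a_t³/μ) = 14680 s.
Converting: 14680 s ÷ 3600 s/hour = 4.078 hours.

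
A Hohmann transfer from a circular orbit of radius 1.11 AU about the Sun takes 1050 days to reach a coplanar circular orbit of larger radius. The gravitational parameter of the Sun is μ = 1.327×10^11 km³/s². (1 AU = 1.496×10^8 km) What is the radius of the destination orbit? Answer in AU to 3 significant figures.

r₂ = 5.31 AU

In km: r₁ = 1.11 × 1.496×10^8 = 1.66056×10^8 km.
Transfer time t = 1050 days = 9.072×10^7 s, and t = π√(a_t³/μ).
So a_t = (μ t²/π²)^(1/3) = (1.327×10^11 × (9.072×10^7)² / π²)^(1/3) = 4.8009×10^8 km.
Since a_t = (r₁ + r₂)/2, r₂ = 2a_t − r₁ = 2×4.8009×10^8 − 1.66056×10^8 = 7.94124×10^8 km.
In AU: r₂ = 7.94124×10^8 / 1.496×10^8 = 5.31 AU.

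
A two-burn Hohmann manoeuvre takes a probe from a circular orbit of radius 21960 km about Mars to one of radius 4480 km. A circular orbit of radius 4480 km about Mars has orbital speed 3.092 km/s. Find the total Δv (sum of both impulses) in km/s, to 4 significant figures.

Δv = 1.477 km/s

From the circular-orbit relation v² = μ/r at r = 4480 km: μ = v²r = (3.092)² × 4480 = 42830.9 km³/s².
Semi-major axis of the transfer orbit: a_t = (21960 + 4480)/2 = 13220 km.
At r₁ the circular-orbit speed is v₁ = √(μ/r₁) = 1.3966 km/s.
Transfer-orbit speed at r₁ (v² = μ(2/r − 1/a)): v_a = √[μ(2/r₁ − 1/a_t)] = 0.81299 km/s.
First burn Δv₁ = |v_a − v₁| = 0.5836 km/s.
At r₂, v₂ = √(μ/r₂) = 3.0920 km/s.
Transfer-orbit speed at r₂: v_p = √[μ(2/r₂ − 1/a_t)] = 3.9851 km/s.
Second burn Δv₂ = |v₂ − v_p| = 0.8931 km/s.
Δv = Δv₁ + Δv₂ = 0.5836 + 0.8931 = 1.477 km/s.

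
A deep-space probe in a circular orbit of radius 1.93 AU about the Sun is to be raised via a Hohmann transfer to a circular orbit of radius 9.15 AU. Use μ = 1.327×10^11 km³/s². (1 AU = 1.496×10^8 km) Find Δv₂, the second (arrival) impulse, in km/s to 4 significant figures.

Δv₂ = 4.035 km/s

In km: r₁ = 1.93 × 1.496×10^8 = 2.88728×10^8 km; r₂ = 9.15 × 1.496×10^8 = 1.36884×10^9 km.
Transfer-ellipse semi-major axis a_t = (r₁ + r₂)/2 = (2.88728×10^8 + 1.36884×10^9)/2 = 8.28784×10^8 km.
On the circular orbit at r = 1.36884×10^9 km, v_c = √(μ/r) = 9.846 km/s.
Transfer-orbit speed at the same r (vis-viva, a = a_t): v_t = √[μ(2/r − 1/a_t)] = 5.811 km/s.
Δv₂ = |v_t − v_c| = |5.811 − 9.846| = 4.035 km/s.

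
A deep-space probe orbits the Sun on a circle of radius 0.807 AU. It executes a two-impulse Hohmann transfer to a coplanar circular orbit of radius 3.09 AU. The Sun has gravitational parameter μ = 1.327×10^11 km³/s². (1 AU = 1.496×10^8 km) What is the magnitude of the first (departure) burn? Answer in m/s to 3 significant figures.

Δv₁ = 8600 m/s

In km: r₁ = 0.807 × 1.496×10^8 = 1.207272×10^8 km; r₂ = 3.09 × 1.496×10^8 = 4.62264×10^8 km.
Semi-major axis of the transfer orbit: a_t = (1.207272×10^8 + 4.62264×10^8)/2 = 2.914956×10^8 km.
On the circular orbit at r = 1.207272×10^8 km, v_c = √(μ/r) = 33.154 km/s.
Transfer-orbit speed at the same r (vis-viva, a = a_t): v_t = √[μ(2/r − 1/a_t)] = 41.751 km/s.
Δv₁ = |v_t − v_c| = |41.751 − 33.154| = 8.597 km/s.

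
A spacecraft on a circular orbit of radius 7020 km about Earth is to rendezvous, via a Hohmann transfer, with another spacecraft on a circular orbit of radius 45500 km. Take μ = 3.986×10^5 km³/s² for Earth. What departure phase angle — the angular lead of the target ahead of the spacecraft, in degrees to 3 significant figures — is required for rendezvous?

Semi-major axis of the transfer orbit: a_t = (7020 + 45500)/2 = 26260 km.
The half-period of the transfer ellipse is t = π√(a_t³/μ) = 21175.0 s.
The target's mean motion on its circular orbit is ω₂ = √(μ/r₂³) = 6.50506×10^-5 rad/s.
Angle swept by the target during transfer: ω₂·t = 1.3774 rad = 78.92°.
The spacecraft traverses 180° on the transfer ellipse, so the target must lead by 180° − 78.92° = 101°.

φ = 101°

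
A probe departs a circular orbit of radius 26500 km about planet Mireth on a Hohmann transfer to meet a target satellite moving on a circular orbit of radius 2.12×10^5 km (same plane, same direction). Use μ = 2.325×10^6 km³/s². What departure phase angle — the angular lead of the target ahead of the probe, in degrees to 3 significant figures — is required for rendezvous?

Transfer-ellipse semi-major axis a_t = (r₁ + r₂)/2 = (26500 + 2.120×10^5)/2 = 1.1925×10^5 km.
Transfer time t = π√(a_t³/μ) = 84845 s.
Target angular speed ω₂ = √(μ/r₂³) = 1.5621×10^-5 rad/s.
Angle swept by the target during transfer: ω₂·t = 1.3254 rad = 75.94°.
Arrival is 180° from departure on the ellipse, so φ = 180° − 75.94° = 104°.

φ = 104°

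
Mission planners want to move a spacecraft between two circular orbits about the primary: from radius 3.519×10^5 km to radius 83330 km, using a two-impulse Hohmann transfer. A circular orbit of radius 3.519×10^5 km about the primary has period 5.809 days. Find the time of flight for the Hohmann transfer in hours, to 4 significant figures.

t = 33.90 hours

From Kepler's third law T² = 4π²r³/μ at r = 3.519×10^5 km, T = 5.809 days = 5.809 × 86400 s = 5.018976×10^5 s: μ = 4π²r³/T² = 6.82947×10^6 km³/s².
The Hohmann ellipse has a_t = (r₁ + r₂)/2 = 2.17615×10^5 km.
Half the transfer-orbit period gives t = π√(a_t³/μ) = 1.2204×10^5 s.
Converting: 1.2204×10^5 s ÷ 3600 s/hour = 33.90 hours.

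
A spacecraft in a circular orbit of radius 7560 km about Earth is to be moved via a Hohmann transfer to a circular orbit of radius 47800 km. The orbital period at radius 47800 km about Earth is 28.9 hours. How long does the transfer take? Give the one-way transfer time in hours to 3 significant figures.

From Kepler's third law T² = 4π²r³/μ at r = 47800 km, T = 28.9 hours = 28.9 × 3600 s = 1.0404×10^5 s: μ = 4π²r³/T² = 3.98330×10^5 km³/s².
Transfer-ellipse semi-major axis a_t = (r₁ + r₂)/2 = (7560 + 47800)/2 = 27680 km.
Transfer time t = π√(a_t³/μ) = π√((27680)³ / 3.98330×10^5) = 22920 s.
Converting: 22920 s ÷ 3600 s/hour = 6.37 hours.

t = 6.37 hours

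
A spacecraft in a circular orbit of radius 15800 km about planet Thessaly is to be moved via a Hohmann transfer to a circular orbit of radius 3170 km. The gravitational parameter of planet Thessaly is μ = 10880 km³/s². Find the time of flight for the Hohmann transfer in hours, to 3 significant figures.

Semi-major axis of the transfer orbit: a_t = (15800 + 3170)/2 = 9485 km.
By Kepler's third law the transfer-orbit period is T = 2π√(a_t³/μ), so t = T/2 = 27820 s.
Converting: 27820 s ÷ 3600 s/hour = 7.73 hours.

t = 7.73 hours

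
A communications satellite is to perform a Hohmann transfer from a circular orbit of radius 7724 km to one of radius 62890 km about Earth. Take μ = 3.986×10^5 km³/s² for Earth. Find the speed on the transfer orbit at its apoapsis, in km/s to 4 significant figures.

The Hohmann ellipse has a_t = (r₁ + r₂)/2 = 35307 km.
The apoapsis of the transfer ellipse is at r = 62890 km.
Vis-viva: v = √[μ(2/r − 1/a_t)] = √[3.986×10^5 × (2/62890 − 1/35307)] = 1.178 km/s.

v = 1.178 km/s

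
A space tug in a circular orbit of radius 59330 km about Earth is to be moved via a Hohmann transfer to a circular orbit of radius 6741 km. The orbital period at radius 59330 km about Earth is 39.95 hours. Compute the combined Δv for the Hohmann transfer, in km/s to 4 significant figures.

From Kepler's third law T² = 4π²r³/μ at r = 59330 km, T = 39.95 hours = 39.95 × 3600 s = 1.4382×10^5 s: μ = 4π²r³/T² = 3.98606×10^5 km³/s².
The Hohmann ellipse has a_t = (r₁ + r₂)/2 = 33035.5 km.
Circular speed at r₁: v₁ = √(μ/r₁) = √(3.98606×10^5/59330) = 2.5920 km/s.
Transfer-orbit speed at r₁ (vis-viva): v_a = √[μ(2/r₁ − 1/a_t)] = 1.1709 km/s.
First burn Δv₁ = |v_a − v₁| = 1.4211 km/s.
At r₂, v₂ = √(μ/r₂) = 7.68971 km/s.
Transfer-orbit speed at r₂: v_p = √[μ(2/r₂ − 1/a_t)] = 10.3052 km/s.
Second burn Δv₂ = |v₂ − v_p| = 2.6155 km/s.
Δv = Δv₁ + Δv₂ = 1.4211 + 2.6155 = 4.037 km/s.

Δv = 4.037 km/s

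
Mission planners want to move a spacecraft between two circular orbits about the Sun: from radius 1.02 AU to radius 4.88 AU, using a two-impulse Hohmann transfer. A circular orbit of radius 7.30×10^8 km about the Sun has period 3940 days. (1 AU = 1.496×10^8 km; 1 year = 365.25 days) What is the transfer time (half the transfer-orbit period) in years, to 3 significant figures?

From Kepler's third law T² = 4π²r³/μ at r = 7.30×10^8 km, T = 3940 days = 3940 × 86400 s = 3.40416×10^8 s: μ = 4π²r³/T² = 1.32528×10^11 km³/s².
In km: r₁ = 1.02 × 1.496×10^8 = 1.52592×10^8 km; r₂ = 4.88 × 1.496×10^8 = 7.30048×10^8 km.
Transfer-ellipse semi-major axis a_t = (r₁ + r₂)/2 = (1.52592×10^8 + 7.30048×10^8)/2 = 4.4132×10^8 km.
By Kepler's third law the transfer-orbit period is T = 2π√(a_t³/μ), so t = T/2 = 8.001×10^7 s.
Converting: 8.001×10^7 s ÷ 3.15576×10^7 s/year (365.25 × 86400) = 2.54 years.

t = 2.54 years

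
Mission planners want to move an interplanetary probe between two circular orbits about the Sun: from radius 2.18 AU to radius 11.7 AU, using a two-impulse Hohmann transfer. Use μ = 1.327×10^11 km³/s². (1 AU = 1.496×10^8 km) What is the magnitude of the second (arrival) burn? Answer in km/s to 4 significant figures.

Δv₂ = 3.827 km/s

In km: r₁ = 2.18 × 1.496×10^8 = 3.26128×10^8 km; r₂ = 11.7 × 1.496×10^8 = 1.75032×10^9 km.
The Hohmann ellipse has a_t = (r₁ + r₂)/2 = 1.038224×10^9 km.
On the circular orbit at r = 1.75032×10^9 km, v_c = √(μ/r) = 8.707 km/s.
Transfer-orbit speed at the same r (vis-viva, a = a_t): v_t = √[μ(2/r − 1/a_t)] = 4.880 km/s.
Δv₂ = |v_t − v_c| = |4.880 − 8.707| = 3.827 km/s.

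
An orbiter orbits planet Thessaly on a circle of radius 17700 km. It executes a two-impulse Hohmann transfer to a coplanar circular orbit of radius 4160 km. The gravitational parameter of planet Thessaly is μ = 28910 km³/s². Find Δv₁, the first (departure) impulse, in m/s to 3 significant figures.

Δv₁ = 490 m/s

The Hohmann ellipse has a_t = (r₁ + r₂)/2 = 10930 km.
Circular speed at r = 17700 km: v_c = √(μ/r) = 1.278 km/s.
Transfer-orbit speed at the same r (vis-viva, a = a_t): v_t = √[μ(2/r − 1/a_t)] = 0.7884 km/s.
Δv₁ = |v_t − v_c| = |0.7884 − 1.278| = 0.4896 km/s.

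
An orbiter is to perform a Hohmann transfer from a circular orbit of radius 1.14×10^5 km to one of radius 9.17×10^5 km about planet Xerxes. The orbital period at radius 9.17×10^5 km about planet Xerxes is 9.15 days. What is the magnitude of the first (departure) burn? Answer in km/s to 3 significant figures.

From Kepler's third law T² = 4π²r³/μ at r = 9.17×10^5 km, T = 9.15 days = 9.15 × 86400 s = 7.9056×10^5 s: μ = 4π²r³/T² = 4.87078×10^7 km³/s².
Transfer-ellipse semi-major axis a_t = (r₁ + r₂)/2 = (1.140×10^5 + 9.170×10^5)/2 = 5.155×10^5 km.
Circular speed at r = 1.140×10^5 km: v_c = √(μ/r) = 20.6703 km/s.
Vis-viva on the transfer ellipse at r = 1.140×10^5 km gives v_t = √[μ(2/r − 1/a_t)] = 27.5687 km/s.
Δv₁ = |v_t − v_c| = |27.5687 − 20.6703| = 6.898 km/s.

Δv₁ = 6.90 km/s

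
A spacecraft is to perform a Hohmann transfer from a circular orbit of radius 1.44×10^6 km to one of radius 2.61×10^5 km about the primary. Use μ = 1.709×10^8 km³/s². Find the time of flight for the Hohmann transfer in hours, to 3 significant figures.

Semi-major axis of the transfer orbit: a_t = (1.440×10^6 + 2.610×10^5)/2 = 8.505×10^5 km.
Transfer time t = π√(a_t³/μ) = π√((8.505×10^5)³ / 1.709×10^8) = 1.885×10^5 s.
Converting: 1.885×10^5 s ÷ 3600 s/hour = 52.4 hours.

t = 52.4 hours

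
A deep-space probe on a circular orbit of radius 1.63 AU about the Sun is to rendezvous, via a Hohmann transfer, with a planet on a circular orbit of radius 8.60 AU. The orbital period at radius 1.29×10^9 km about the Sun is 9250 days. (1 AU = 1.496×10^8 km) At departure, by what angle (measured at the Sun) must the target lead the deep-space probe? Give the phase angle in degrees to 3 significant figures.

φ = 97.4°

From Kepler's third law T² = 4π²r³/μ at r = 1.29×10^9 km, T = 9250 days = 9250 × 86400 s = 7.992×10^8 s: μ = 4π²r³/T² = 1.32684×10^11 km³/s².
In km: r₁ = 1.63 × 1.496×10^8 = 2.43848×10^8 km; r₂ = 8.60 × 1.496×10^8 = 1.28656×10^9 km.
Transfer-ellipse semi-major axis a_t = (r₁ + r₂)/2 = (2.43848×10^8 + 1.28656×10^9)/2 = 7.65204×10^8 km.
The half-period of the transfer ellipse is t = π√(a_t³/μ) = 1.826×10^8 s.
The target's mean motion on its circular orbit is ω₂ = √(μ/r₂³) = 7.893×10^-9 rad/s.
Angle swept by the target during transfer: ω₂·t = 1.441 rad = 82.56°.
The deep-space probe traverses 180° on the transfer ellipse, so the target must lead by 180° − 82.56° = 97.4°.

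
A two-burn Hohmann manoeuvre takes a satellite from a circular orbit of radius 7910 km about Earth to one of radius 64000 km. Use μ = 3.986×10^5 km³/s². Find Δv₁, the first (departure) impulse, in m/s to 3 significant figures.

Δv₁ = 2370 m/s

Semi-major axis of the transfer orbit: a_t = (7910 + 64000)/2 = 35955 km.
On the circular orbit at r = 7910 km, v_c = √(μ/r) = 7.099 km/s.
Vis-viva on the transfer ellipse at r = 7910 km gives v_t = √[μ(2/r − 1/a_t)] = 9.471 km/s.
Δv₁ = |v_t − v_c| = |9.471 − 7.099| = 2.372 km/s.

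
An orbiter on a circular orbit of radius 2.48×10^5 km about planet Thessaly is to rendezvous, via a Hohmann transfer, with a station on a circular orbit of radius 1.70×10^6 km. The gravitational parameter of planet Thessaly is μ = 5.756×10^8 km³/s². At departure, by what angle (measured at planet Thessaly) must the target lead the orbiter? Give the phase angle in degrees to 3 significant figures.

φ = 102°

The Hohmann ellipse has a_t = (r₁ + r₂)/2 = 9.740×10^5 km.
Transfer time t = π√(a_t³/μ) = 1.2587×10^5 s.
Target angular speed ω₂ = √(μ/r₂³) = 1.0824×10^-5 rad/s.
Angle swept by the target during transfer: ω₂·t = 1.3624 rad = 78.06°.
The orbiter traverses 180° on the transfer ellipse, so the target must lead by 180° − 78.06° = 102°.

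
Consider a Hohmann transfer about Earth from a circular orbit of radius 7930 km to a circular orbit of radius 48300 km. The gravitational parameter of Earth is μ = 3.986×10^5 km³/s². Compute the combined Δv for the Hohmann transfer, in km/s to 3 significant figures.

Δv = 3.55 km/s

The Hohmann ellipse has a_t = (r₁ + r₂)/2 = 28115 km.
At r₁ the circular-orbit speed is v₁ = √(μ/r₁) = 7.090 km/s.
Transfer-orbit speed at r₁ (vis-viva): v_p = √[μ(2/r₁ − 1/a_t)] = 9.293 km/s.
First burn Δv₁ = |v_p − v₁| = 2.203 km/s.
At r₂, v₂ = √(μ/r₂) = 2.873 km/s.
Transfer-orbit speed at r₂: v_a = √[μ(2/r₂ − 1/a_t)] = 1.526 km/s.
Second burn Δv₂ = |v₂ − v_a| = 1.347 km/s.
Δv = Δv₁ + Δv₂ = 2.203 + 1.347 = 3.550 km/s.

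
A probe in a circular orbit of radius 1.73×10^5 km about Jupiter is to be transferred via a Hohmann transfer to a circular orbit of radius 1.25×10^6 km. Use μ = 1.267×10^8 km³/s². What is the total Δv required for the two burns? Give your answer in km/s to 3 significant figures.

Δv = 13.9 km/s

Transfer-ellipse semi-major axis a_t = (r₁ + r₂)/2 = (1.730×10^5 + 1.250×10^6)/2 = 7.115×10^5 km.
Circular speed at r₁: v₁ = √(μ/r₁) = √(1.267×10^8/1.730×10^5) = 27.062 km/s.
Transfer-orbit speed at r₁ (vis-viva equation): v_p = √[μ(2/r₁ − 1/a_t)] = 35.870 km/s.
First burn Δv₁ = |v_p − v₁| = 8.808 km/s.
At r₂, v₂ = √(μ/r₂) = 10.0678 km/s.
Transfer-orbit speed at r₂: v_a = √[μ(2/r₂ − 1/a_t)] = 4.96442 km/s.
Second burn Δv₂ = |v₂ − v_a| = 5.103 km/s.
Total Δv = Δv₁ + Δv₂ = 13.91 km/s.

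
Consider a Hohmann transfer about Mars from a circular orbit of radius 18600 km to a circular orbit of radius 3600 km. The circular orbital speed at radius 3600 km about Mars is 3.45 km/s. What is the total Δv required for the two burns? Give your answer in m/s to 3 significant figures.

Δv = 1670 m/s

From the circular-orbit relation v² = μ/r at r = 3600 km: μ = v²r = (3.45)² × 3600 = 42849.0 km³/s².
Transfer-ellipse semi-major axis a_t = (r₁ + r₂)/2 = (18600 + 3600)/2 = 11100 km.
At r₁ the circular-orbit speed is v₁ = √(μ/r₁) = 1.5178 km/s.
On the transfer ellipse at r₁, v² = μ(2/r − 1/a) gives v_a = √[μ(2/r₁ − 1/a_t)] = 0.86438 km/s.
First burn Δv₁ = |v_a − v₁| = 0.6534 km/s.
Circular speed at r₂: v₂ = √(μ/r₂) = 3.450 km/s.
Transfer-orbit speed at r₂: v_p = √[μ(2/r₂ − 1/a_t)] = 4.466 km/s.
Second burn Δv₂ = |v₂ − v_p| = 1.016 km/s.
Δv = Δv₁ + Δv₂ = 0.6534 + 1.016 = 1.669 km/s.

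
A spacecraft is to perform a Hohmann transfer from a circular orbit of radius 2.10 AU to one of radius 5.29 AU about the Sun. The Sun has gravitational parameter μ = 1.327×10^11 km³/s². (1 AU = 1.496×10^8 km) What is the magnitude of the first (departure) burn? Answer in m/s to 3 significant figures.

In km: r₁ = 2.10 × 1.496×10^8 = 3.1416×10^8 km; r₂ = 5.29 × 1.496×10^8 = 7.91384×10^8 km.
The Hohmann ellipse has a_t = (r₁ + r₂)/2 = 5.52772×10^8 km.
On the circular orbit at r = 3.1416×10^8 km, v_c = √(μ/r) = 20.552 km/s.
Vis-viva on the transfer ellipse at r = 3.1416×10^8 km gives v_t = √[μ(2/r − 1/a_t)] = 24.591 km/s.
Δv₁ = |v_t − v_c| = |24.591 − 20.552| = 4.039 km/s.

Δv₁ = 4040 m/s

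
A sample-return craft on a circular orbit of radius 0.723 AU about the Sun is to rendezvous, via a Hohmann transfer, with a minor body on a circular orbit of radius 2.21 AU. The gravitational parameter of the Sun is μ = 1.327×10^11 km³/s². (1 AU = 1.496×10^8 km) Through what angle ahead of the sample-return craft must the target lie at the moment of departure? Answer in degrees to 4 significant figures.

φ = 82.70°

In km: r₁ = 0.723 × 1.496×10^8 = 1.081608×10^8 km; r₂ = 2.21 × 1.496×10^8 = 3.30616×10^8 km.
Semi-major axis of the transfer orbit: a_t = (1.081608×10^8 + 3.30616×10^8)/2 = 2.193884×10^8 km.
The half-period of the transfer ellipse is t = π√(a_t³/μ) = 2.8024×10^7 s.
Target angular speed ω₂ = √(μ/r₂³) = 6.0597×10^-8 rad/s.
Angle swept by the target during transfer: ω₂·t = 1.6982 rad = 97.30°.
Arrival is 180° from departure on the ellipse, so φ = 180° − 97.30° = 82.70°.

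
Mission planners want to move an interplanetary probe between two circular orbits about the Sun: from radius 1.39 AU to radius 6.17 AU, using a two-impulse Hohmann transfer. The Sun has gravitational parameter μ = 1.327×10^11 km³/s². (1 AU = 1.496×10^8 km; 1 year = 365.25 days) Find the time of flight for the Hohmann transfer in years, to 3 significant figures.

In km: r₁ = 1.39 × 1.496×10^8 = 2.07944×10^8 km; r₂ = 6.17 × 1.496×10^8 = 9.23032×10^8 km.
Transfer-ellipse semi-major axis a_t = (r₁ + r₂)/2 = (2.07944×10^8 + 9.23032×10^8)/2 = 5.65488×10^8 km.
Transfer time t = π√(a_t³/μ) = π√((5.65488×10^8)³ / 1.327×10^11) = 1.1597×10^8 s.
Converting: 1.1597×10^8 s ÷ 3.15576×10^7 s/year (365.25 × 86400) = 3.67 years.

t = 3.67 years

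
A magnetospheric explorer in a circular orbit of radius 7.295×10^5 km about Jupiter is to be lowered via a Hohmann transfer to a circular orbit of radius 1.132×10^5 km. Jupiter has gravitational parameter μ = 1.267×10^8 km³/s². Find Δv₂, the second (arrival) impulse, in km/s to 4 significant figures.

Δv₂ = 10.57 km/s

Semi-major axis of the transfer orbit: a_t = (7.295×10^5 + 1.132×10^5)/2 = 4.2135×10^5 km.
Circular speed at r = 1.132×10^5 km: v_c = √(μ/r) = 33.455 km/s.
Transfer-orbit speed at the same r (vis-viva, a = a_t): v_t = √[μ(2/r − 1/a_t)] = 44.021 km/s.
Δv₂ = |v_t − v_c| = |44.021 − 33.455| = 10.57 km/s.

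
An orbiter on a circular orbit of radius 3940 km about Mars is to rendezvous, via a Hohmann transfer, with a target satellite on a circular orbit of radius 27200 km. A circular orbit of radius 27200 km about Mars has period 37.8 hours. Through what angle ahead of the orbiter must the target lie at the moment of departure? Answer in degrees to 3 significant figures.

From Kepler's third law T² = 4π²r³/μ at r = 27200 km, T = 37.8 hours = 37.8 × 3600 s = 1.3608×10^5 s: μ = 4π²r³/T² = 42902.0 km³/s².
Semi-major axis of the transfer orbit: a_t = (3940 + 27200)/2 = 15570 km.
Transfer time t = π√(a_t³/μ) = 29470 s.
The target's mean motion on its circular orbit is ω₂ = √(μ/r₂³) = 4.617×10^-5 rad/s.
Angle swept by the target during transfer: ω₂·t = 1.3606 rad = 77.96°.
Arrival is 180° from departure on the ellipse, so φ = 180° − 77.96° = 102°.

φ = 102°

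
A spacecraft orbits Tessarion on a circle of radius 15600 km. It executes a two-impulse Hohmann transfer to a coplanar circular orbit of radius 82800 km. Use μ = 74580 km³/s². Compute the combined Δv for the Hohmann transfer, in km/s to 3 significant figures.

The Hohmann ellipse has a_t = (r₁ + r₂)/2 = 49200 km.
Circular speed at r₁: v₁ = √(μ/r₁) = √(74580/15600) = 2.186 km/s.
Transfer-orbit speed at r₁ (vis-viva equation): v_p = √[μ(2/r₁ − 1/a_t)] = 2.836 km/s.
First burn Δv₁ = |v_p − v₁| = 0.6500 km/s.
Circular speed at r₂: v₂ = √(μ/r₂) = 0.9491 km/s.
Transfer-orbit speed at r₂: v_a = √[μ(2/r₂ − 1/a_t)] = 0.5344 km/s.
Second burn Δv₂ = |v₂ − v_a| = 0.4147 km/s.
Δv = Δv₁ + Δv₂ = 0.6500 + 0.4147 = 1.065 km/s.

Δv = 1.06 km/s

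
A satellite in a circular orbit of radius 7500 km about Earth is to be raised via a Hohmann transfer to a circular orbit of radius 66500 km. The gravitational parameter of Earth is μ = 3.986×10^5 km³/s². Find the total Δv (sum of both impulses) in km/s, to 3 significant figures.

Semi-major axis of the transfer orbit: a_t = (7500 + 66500)/2 = 37000 km.
At r₁ the circular-orbit speed is v₁ = √(μ/r₁) = 7.290 km/s.
On the transfer ellipse at r₁, v² = μ(2/r − 1/a) gives v_p = √[μ(2/r₁ − 1/a_t)] = 9.773 km/s.
First burn Δv₁ = |v_p − v₁| = 2.483 km/s.
At r₂, v₂ = √(μ/r₂) = 2.448 km/s.
Transfer-orbit speed at r₂: v_a = √[μ(2/r₂ − 1/a_t)] = 1.102 km/s.
Second burn Δv₂ = |v₂ − v_a| = 1.346 km/s.
Total Δv = Δv₁ + Δv₂ = 3.829 km/s.

Δv = 3.83 km/s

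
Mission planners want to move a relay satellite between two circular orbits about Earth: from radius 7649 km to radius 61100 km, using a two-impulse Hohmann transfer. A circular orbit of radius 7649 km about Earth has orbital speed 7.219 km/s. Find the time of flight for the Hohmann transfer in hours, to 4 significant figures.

From the circular-orbit relation v² = μ/r at r = 7649 km: μ = v²r = (7.219)² × 7649 = 3.98620×10^5 km³/s².
Transfer-ellipse semi-major axis a_t = (r₁ + r₂)/2 = (7649 + 61100)/2 = 34374.5 km.
Transfer time t = π√(a_t³/μ) = π√((34374.5)³ / 3.98620×10^5) = 31712 s.
Converting: 31712 s ÷ 3600 s/hour = 8.809 hours.

t = 8.809 hours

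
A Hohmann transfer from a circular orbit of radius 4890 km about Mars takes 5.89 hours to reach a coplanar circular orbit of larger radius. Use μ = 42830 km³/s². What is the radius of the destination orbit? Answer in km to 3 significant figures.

r₂ = 20100 km

Transfer time t = 5.89 hours = 21204 s, and t = π√(a_t³/μ).
So a_t = (μ t²/π²)^(1/3) = (42830 × (21204)² / π²)^(1/3) = 12496 km.
Since a_t = (r₁ + r₂)/2, r₂ = 2a_t − r₁ = 2×12496 − 4890 = 20102 km.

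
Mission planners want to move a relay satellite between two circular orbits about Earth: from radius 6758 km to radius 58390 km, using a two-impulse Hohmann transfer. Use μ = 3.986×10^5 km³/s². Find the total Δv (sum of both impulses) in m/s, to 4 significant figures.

Δv = 4025 m/s

Semi-major axis of the transfer orbit: a_t = (6758 + 58390)/2 = 32574 km.
At r₁ the circular-orbit speed is v₁ = √(μ/r₁) = 7.6800 km/s.
Transfer-orbit speed at r₁ (v² = μ(2/r − 1/a)): v_p = √[μ(2/r₁ − 1/a_t)] = 10.282 km/s.
First burn Δv₁ = |v_p − v₁| = 2.602 km/s.
Circular speed at r₂: v₂ = √(μ/r₂) = 2.613 km/s.
Transfer-orbit speed at r₂: v_a = √[μ(2/r₂ − 1/a_t)] = 1.190 km/s.
Second burn Δv₂ = |v₂ − v_a| = 1.423 km/s.
Δv = Δv₁ + Δv₂ = 2.602 + 1.423 = 4.025 km/s.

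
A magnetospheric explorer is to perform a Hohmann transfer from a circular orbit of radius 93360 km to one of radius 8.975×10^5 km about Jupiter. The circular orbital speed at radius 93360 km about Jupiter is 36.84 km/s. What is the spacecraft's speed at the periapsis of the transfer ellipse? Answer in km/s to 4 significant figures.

v = 49.58 km/s

From the circular-orbit relation v² = μ/r at r = 93360 km: μ = v²r = (36.84)² × 93360 = 1.26707×10^8 km³/s².
Semi-major axis of the transfer orbit: a_t = (93360 + 8.975×10^5)/2 = 4.9543×10^5 km.
The periapsis of the transfer ellipse is at r = 93360 km.
Applying v² = μ(2/r − 1/a_t): v = 49.58 km/s.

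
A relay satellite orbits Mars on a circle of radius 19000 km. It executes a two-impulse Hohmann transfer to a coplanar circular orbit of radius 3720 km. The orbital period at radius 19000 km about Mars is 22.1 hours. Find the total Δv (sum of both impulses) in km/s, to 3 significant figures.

From Kepler's third law T² = 4π²r³/μ at r = 19000 km, T = 22.1 hours = 22.1 × 3600 s = 79560 s: μ = 4π²r³/T² = 42779.0 km³/s².
Semi-major axis of the transfer orbit: a_t = (19000 + 3720)/2 = 11360 km.
At r₁ the circular-orbit speed is v₁ = √(μ/r₁) = 1.5005 km/s.
On the transfer ellipse at r₁, v² = μ(2/r − 1/a) gives v_a = √[μ(2/r₁ − 1/a_t)] = 0.85866 km/s.
First burn Δv₁ = |v_a − v₁| = 0.6418 km/s.
At r₂, v₂ = √(μ/r₂) = 3.3911 km/s.
Transfer-orbit speed at r₂: v_p = √[μ(2/r₂ − 1/a_t)] = 4.3856 km/s.
Second burn Δv₂ = |v₂ − v_p| = 0.9945 km/s.
Total Δv = Δv₁ + Δv₂ = 1.636 km/s.

Δv = 1.64 km/s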